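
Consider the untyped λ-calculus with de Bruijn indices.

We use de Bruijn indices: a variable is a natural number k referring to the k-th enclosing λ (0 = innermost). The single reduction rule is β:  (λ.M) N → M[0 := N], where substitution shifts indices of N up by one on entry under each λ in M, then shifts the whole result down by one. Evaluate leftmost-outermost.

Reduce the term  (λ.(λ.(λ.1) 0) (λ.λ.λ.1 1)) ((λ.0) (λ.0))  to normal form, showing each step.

  start: (λ.(λ.(λ.1) 0) (λ.λ.λ.1 1)) ((λ.0) (λ.0))
  →1  (λ.(λ.1) 0) (λ.λ.λ.1 1)
  →2  (λ.λ.λ.λ.1 1) (λ.λ.λ.1 1)
  →3  λ.λ.λ.1 1

Answer: normal form = λ.λ.λ.1 1  (in 3 steps)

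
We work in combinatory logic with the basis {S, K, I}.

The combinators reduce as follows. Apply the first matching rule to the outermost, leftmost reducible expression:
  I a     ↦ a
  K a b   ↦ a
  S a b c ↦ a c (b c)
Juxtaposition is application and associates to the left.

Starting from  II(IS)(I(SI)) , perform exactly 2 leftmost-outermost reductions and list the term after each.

  start: II(IS)(I(SI))
  →1  I(IS)(I(SI))
  →2  IS(I(SI))

Answer: after 2 steps: IS(I(SI))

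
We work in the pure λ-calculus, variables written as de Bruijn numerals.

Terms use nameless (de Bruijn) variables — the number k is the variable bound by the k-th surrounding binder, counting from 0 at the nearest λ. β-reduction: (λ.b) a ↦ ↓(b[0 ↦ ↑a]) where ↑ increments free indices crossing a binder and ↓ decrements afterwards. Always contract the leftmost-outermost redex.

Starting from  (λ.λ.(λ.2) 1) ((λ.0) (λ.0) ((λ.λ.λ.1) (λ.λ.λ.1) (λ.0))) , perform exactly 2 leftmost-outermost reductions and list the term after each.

  start: (λ.λ.(λ.2) 1) ((λ.0) (λ.0) ((λ.λ.λ.1) (λ.λ.λ.1) (λ.0)))
  [1] λ.(λ.(λ.0) (λ.0) ((λ.λ.λ.1) (λ.λ.λ.1) (λ.0))) ((λ.0) (λ.0) ((λ.λ.λ.1) (λ.λ.λ.1) (λ.0)))
  [2] λ.(λ.0) (λ.0) ((λ.λ.λ.1) (λ.λ.λ.1) (λ.0))

Answer: after 2 steps: λ.(λ.0) (λ.0) ((λ.λ.λ.1) (λ.λ.λ.1) (λ.0))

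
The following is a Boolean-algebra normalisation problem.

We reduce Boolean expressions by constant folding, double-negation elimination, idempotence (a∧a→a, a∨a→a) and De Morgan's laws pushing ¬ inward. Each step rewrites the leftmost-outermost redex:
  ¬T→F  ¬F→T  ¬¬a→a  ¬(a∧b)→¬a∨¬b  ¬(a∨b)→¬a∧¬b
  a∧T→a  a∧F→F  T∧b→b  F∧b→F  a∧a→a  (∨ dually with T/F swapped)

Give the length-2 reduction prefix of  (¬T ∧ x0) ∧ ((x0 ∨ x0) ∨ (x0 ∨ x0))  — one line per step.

  start: (¬T ∧ x0) ∧ ((x0 ∨ x0) ∨ (x0 ∨ x0))
  →1  (F ∧ x0) ∧ ((x0 ∨ x0) ∨ (x0 ∨ x0))
  →2  F ∧ ((x0 ∨ x0) ∨ (x0 ∨ x0))

Answer: after 2 steps: F ∧ ((x0 ∨ x0) ∨ (x0 ∨ x0))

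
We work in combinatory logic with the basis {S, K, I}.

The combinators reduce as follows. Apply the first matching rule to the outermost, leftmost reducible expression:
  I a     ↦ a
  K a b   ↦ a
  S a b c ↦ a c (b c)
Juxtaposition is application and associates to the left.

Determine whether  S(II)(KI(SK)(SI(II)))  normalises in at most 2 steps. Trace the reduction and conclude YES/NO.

  start: S(II)(KI(SK)(SI(II)))
  step 1: SI(KI(SK)(SI(II)))
  step 2: SI(I(SI(II)))

Answer: NO — after 2 steps the term is SI(I(SI(II))), not yet normal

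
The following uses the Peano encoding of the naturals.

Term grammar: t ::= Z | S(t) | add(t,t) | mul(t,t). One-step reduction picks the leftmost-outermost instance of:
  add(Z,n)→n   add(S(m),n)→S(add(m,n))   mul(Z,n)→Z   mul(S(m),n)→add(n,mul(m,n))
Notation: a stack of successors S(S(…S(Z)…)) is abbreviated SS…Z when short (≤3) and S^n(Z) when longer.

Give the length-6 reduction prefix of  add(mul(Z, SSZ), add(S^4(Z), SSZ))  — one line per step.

  start: add(mul(Z, SSZ), add(S^4(Z), SSZ))
  →1  add(Z, add(S^4(Z), SSZ))
  →2  add(S^4(Z), SSZ)
  →3  S(add(SSSZ, SSZ))
  →4  S(S(add(SSZ, SSZ)))
  →5  S(S(S(add(SZ, SSZ))))
  →6  S(S(S(S(add(Z, SSZ)))))

Answer: after 6 steps: S(S(S(S(add(Z, SSZ)))))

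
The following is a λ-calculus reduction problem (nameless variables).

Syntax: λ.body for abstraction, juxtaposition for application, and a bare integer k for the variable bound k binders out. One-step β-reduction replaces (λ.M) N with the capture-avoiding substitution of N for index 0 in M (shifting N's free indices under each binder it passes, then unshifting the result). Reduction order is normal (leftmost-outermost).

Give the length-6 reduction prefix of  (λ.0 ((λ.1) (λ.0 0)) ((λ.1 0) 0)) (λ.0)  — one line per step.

Answer: after 6 steps: λ.0

Reduction:
  start: (λ.0 ((λ.1) (λ.0 0)) ((λ.1 0) 0)) (λ.0)
  [1] (λ.0) ((λ.λ.0) (λ.0 0)) ((λ.(λ.0) 0) (λ.0))
  [2] (λ.λ.0) (λ.0 0) ((λ.(λ.0) 0) (λ.0))
  [3] (λ.0) ((λ.(λ.0) 0) (λ.0))
  [4] (λ.(λ.0) 0) (λ.0)
  [5] (λ.0) (λ.0)
  [6] λ.0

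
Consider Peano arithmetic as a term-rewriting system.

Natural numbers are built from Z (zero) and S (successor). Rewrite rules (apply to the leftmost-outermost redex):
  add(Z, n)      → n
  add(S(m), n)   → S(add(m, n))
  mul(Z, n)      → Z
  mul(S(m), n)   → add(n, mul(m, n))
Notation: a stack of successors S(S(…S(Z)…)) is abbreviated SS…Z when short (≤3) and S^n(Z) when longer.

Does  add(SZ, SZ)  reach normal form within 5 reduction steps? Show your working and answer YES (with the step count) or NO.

Answer: YES — reaches normal form SSZ in 2 ≤ 5 steps

Derivation:
  start: add(SZ, SZ)
  →1  S(add(Z, SZ))
  →2  SSZ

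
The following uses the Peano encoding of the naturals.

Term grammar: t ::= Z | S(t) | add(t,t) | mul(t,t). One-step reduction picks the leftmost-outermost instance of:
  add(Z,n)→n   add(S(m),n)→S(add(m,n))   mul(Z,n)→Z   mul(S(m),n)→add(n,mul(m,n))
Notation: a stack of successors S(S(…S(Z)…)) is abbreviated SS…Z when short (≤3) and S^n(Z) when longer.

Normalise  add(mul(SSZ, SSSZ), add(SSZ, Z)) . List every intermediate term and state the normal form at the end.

  start: add(mul(SSZ, SSSZ), add(SSZ, Z))
  [1] add(add(SSSZ, mul(SZ, SSSZ)), add(SSZ, Z))
  [2] add(S(add(SSZ, mul(SZ, SSSZ))), add(SSZ, Z))
  [3] S(add(add(SSZ, mul(SZ, SSSZ)), add(SSZ, Z)))
  [4] S(add(S(add(SZ, mul(SZ, SSSZ))), add(SSZ, Z)))
  [5] S(S(add(add(SZ, mul(SZ, SSSZ)), add(SSZ, Z))))
  [6] S(S(add(S(add(Z, mul(SZ, SSSZ))), add(SSZ, Z))))
  [7] S(S(S(add(add(Z, mul(SZ, SSSZ)), add(SSZ, Z)))))
  [8] S(S(S(add(mul(SZ, SSSZ), add(SSZ, Z)))))
  [9] S(S(S(add(add(SSSZ, mul(Z, SSSZ)), add(SSZ, Z)))))
  [10] S(S(S(add(S(add(SSZ, mul(Z, SSSZ))), add(SSZ, Z)))))
  [11] S(S(S(S(add(add(SSZ, mul(Z, SSSZ)), add(SSZ, Z))))))
  [12] S(S(S(S(add(S(add(SZ, mul(Z, SSSZ))), add(SSZ, Z))))))
  [13] S(S(S(S(S(add(add(SZ, mul(Z, SSSZ)), add(SSZ, Z)))))))
  [14] S(S(S(S(S(add(S(add(Z, mul(Z, SSSZ))), add(SSZ, Z)))))))
  [15] S(S(S(S(S(S(add(add(Z, mul(Z, SSSZ)), add(SSZ, Z))))))))
  [16] S(S(S(S(S(S(add(mul(Z, SSSZ), add(SSZ, Z))))))))
  [17] S(S(S(S(S(S(add(Z, add(SSZ, Z))))))))
  [18] S(S(S(S(S(S(add(SSZ, Z)))))))
  [19] S(S(S(S(S(S(S(add(SZ, Z))))))))
  [20] S(S(S(S(S(S(S(S(add(Z, Z)))))))))
  [21] S^8(Z)

Answer: normal form = S^8(Z)  (in 21 steps)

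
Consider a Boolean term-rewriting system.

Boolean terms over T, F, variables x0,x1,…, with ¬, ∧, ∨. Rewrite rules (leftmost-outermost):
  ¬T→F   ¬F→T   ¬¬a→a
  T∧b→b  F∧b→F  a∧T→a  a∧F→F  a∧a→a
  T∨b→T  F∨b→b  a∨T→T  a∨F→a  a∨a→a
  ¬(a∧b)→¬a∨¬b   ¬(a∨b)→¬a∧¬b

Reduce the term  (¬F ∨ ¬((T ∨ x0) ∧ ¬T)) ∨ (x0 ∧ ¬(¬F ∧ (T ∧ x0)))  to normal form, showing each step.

  start: (¬F ∨ ¬((T ∨ x0) ∧ ¬T)) ∨ (x0 ∧ ¬(¬F ∧ (T ∧ x0)))
  step 1: (T ∨ ¬((T ∨ x0) ∧ ¬T)) ∨ (x0 ∧ ¬(¬F ∧ (T ∧ x0)))
  step 2: T ∨ (x0 ∧ ¬(¬F ∧ (T ∧ x0)))
  step 3: T

Answer: normal form = T  (in 3 steps)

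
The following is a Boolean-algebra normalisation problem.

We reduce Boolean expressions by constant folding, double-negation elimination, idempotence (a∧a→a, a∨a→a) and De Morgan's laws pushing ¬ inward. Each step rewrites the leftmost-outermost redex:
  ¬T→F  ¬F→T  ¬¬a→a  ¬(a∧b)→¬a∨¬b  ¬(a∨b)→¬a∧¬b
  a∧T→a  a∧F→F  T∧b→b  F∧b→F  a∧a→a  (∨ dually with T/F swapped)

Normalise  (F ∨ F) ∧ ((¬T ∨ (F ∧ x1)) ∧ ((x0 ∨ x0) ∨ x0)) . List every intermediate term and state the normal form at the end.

Answer: normal form = F  (in 2 steps)

Derivation:
  start: (F ∨ F) ∧ ((¬T ∨ (F ∧ x1)) ∧ ((x0 ∨ x0) ∨ x0))
  →1  F ∧ ((¬T ∨ (F ∧ x1)) ∧ ((x0 ∨ x0) ∨ x0))
  →2  F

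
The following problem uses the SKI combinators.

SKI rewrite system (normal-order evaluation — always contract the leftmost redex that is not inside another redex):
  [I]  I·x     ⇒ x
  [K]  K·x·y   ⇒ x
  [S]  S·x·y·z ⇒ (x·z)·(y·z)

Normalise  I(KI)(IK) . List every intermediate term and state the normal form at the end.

  start: I(KI)(IK)
  [1] KI(IK)
  [2] I

Answer: normal form = I  (in 2 steps)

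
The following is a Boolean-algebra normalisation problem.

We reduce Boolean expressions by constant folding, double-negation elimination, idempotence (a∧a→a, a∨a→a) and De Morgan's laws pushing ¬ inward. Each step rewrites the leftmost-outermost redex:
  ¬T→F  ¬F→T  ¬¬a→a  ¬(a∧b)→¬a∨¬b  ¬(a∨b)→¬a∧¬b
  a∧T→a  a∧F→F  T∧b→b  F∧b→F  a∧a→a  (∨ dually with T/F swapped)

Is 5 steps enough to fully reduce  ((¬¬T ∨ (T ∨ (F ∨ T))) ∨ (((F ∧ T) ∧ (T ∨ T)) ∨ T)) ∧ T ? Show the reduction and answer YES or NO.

Answer: YES — reaches normal form T in 4 ≤ 5 steps

Working:
  start: ((¬¬T ∨ (T ∨ (F ∨ T))) ∨ (((F ∧ T) ∧ (T ∨ T)) ∨ T)) ∧ T
  [1] (¬¬T ∨ (T ∨ (F ∨ T))) ∨ (((F ∧ T) ∧ (T ∨ T)) ∨ T)
  [2] (T ∨ (T ∨ (F ∨ T))) ∨ (((F ∧ T) ∧ (T ∨ T)) ∨ T)
  [3] T ∨ (((F ∧ T) ∧ (T ∨ T)) ∨ T)
  [4] T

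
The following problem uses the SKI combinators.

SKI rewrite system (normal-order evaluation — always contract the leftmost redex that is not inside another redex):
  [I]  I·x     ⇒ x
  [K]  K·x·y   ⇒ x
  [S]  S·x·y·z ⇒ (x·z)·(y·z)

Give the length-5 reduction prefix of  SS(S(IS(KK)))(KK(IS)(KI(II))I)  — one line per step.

Answer: after 5 steps: SI(S(S(KK))(KK(IS)(KI(II))I))

Derivation:
  start: SS(S(IS(KK)))(KK(IS)(KI(II))I)
  step 1: S(KK(IS)(KI(II))I)(S(IS(KK))(KK(IS)(KI(II))I))
  step 2: S(K(KI(II))I)(S(IS(KK))(KK(IS)(KI(II))I))
  step 3: S(KI(II))(S(IS(KK))(KK(IS)(KI(II))I))
  step 4: SI(S(IS(KK))(KK(IS)(KI(II))I))
  step 5: SI(S(S(KK))(KK(IS)(KI(II))I))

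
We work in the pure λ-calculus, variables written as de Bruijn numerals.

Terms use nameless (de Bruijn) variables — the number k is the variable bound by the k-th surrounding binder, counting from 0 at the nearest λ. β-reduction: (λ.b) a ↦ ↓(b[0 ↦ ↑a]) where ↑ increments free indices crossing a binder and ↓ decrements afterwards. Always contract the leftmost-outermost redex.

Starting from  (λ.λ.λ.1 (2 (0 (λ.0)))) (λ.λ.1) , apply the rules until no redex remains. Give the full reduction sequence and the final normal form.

Answer: normal form = λ.λ.1 (λ.1 (λ.0))  (in 2 steps)

Working:
  start: (λ.λ.λ.1 (2 (0 (λ.0)))) (λ.λ.1)
  →1  λ.λ.1 ((λ.λ.1) (0 (λ.0)))
  →2  λ.λ.1 (λ.1 (λ.0))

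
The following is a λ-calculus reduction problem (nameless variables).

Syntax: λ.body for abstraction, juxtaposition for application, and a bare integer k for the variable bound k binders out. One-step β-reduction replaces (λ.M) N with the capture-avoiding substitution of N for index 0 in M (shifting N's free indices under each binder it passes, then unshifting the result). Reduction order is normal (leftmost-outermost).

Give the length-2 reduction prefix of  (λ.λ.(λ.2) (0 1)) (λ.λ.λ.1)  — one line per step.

  start: (λ.λ.(λ.2) (0 1)) (λ.λ.λ.1)
  [1] λ.(λ.λ.λ.λ.1) (0 (λ.λ.λ.1))
  [2] λ.λ.λ.λ.1

Answer: after 2 steps: λ.λ.λ.λ.1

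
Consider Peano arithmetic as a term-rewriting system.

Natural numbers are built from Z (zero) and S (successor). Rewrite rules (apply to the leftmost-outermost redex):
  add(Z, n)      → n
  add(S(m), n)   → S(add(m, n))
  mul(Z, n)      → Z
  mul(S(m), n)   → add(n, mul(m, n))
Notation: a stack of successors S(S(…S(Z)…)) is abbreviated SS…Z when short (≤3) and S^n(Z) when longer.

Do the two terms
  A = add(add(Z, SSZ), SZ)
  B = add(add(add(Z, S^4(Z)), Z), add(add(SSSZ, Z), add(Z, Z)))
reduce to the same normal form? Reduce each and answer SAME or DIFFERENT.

Term A:
  start: add(add(Z, SSZ), SZ)
  [1] add(SSZ, SZ)
  [2] S(add(SZ, SZ))
  [3] S(S(add(Z, SZ)))
  [4] SSSZ

Term B:
  start: add(add(add(Z, S^4(Z)), Z), add(add(SSSZ, Z), add(Z, Z)))
  [1] add(add(S^4(Z), Z), add(add(SSSZ, Z), add(Z, Z)))
  [2] add(S(add(SSSZ, Z)), add(add(SSSZ, Z), add(Z, Z)))
  [3] S(add(add(SSSZ, Z), add(add(SSSZ, Z), add(Z, Z))))
  [4] S(add(S(add(SSZ, Z)), add(add(SSSZ, Z), add(Z, Z))))
  [5] S(S(add(add(SSZ, Z), add(add(SSSZ, Z), add(Z, Z)))))
  [6] S(S(add(S(add(SZ, Z)), add(add(SSSZ, Z), add(Z, Z)))))
  [7] S(S(S(add(add(SZ, Z), add(add(SSSZ, Z), add(Z, Z))))))
  [8] S(S(S(add(S(add(Z, Z)), add(add(SSSZ, Z), add(Z, Z))))))
  [9] S(S(S(S(add(add(Z, Z), add(add(SSSZ, Z), add(Z, Z)))))))
  [10] S(S(S(S(add(Z, add(add(SSSZ, Z), add(Z, Z)))))))
  [11] S(S(S(S(add(add(SSSZ, Z), add(Z, Z))))))
  [12] S(S(S(S(add(S(add(SSZ, Z)), add(Z, Z))))))
  [13] S(S(S(S(S(add(add(SSZ, Z), add(Z, Z)))))))
  [14] S(S(S(S(S(add(S(add(SZ, Z)), add(Z, Z)))))))
  [15] S(S(S(S(S(S(add(add(SZ, Z), add(Z, Z))))))))
  [16] S(S(S(S(S(S(add(S(add(Z, Z)), add(Z, Z))))))))
  [17] S(S(S(S(S(S(S(add(add(Z, Z), add(Z, Z)))))))))
  [18] S(S(S(S(S(S(S(add(Z, add(Z, Z)))))))))
  [19] S(S(S(S(S(S(S(add(Z, Z))))))))
  [20] S^7(Z)

Answer: DIFFERENT — A ⇓ SSSZ, B ⇓ S^7(Z)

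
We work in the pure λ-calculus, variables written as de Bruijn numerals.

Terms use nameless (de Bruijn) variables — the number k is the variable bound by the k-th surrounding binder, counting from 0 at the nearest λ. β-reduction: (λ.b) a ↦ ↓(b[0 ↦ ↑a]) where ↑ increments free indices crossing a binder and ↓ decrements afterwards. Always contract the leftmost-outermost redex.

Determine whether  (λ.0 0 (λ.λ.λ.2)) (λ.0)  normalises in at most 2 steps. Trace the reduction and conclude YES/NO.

Answer: NO — after 2 steps the term is (λ.0) (λ.λ.λ.2), not yet normal

Derivation:
  start: (λ.0 0 (λ.λ.λ.2)) (λ.0)
  step 1: (λ.0) (λ.0) (λ.λ.λ.2)
  step 2: (λ.0) (λ.λ.λ.2)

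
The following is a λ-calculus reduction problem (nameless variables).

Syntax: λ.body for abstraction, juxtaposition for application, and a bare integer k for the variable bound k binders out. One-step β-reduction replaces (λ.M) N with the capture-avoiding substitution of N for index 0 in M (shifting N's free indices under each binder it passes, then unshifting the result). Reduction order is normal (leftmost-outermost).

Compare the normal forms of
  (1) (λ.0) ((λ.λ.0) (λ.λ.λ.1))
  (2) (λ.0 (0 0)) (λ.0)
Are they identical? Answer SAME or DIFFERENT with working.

Term A:
  start: (λ.0) ((λ.λ.0) (λ.λ.λ.1))
  →1  (λ.λ.0) (λ.λ.λ.1)
  →2  λ.0

Term B:
  start: (λ.0 (0 0)) (λ.0)
  →1  (λ.0) ((λ.0) (λ.0))
  →2  (λ.0) (λ.0)
  →3  λ.0

Answer: SAME — A ⇓ λ.0, B ⇓ λ.0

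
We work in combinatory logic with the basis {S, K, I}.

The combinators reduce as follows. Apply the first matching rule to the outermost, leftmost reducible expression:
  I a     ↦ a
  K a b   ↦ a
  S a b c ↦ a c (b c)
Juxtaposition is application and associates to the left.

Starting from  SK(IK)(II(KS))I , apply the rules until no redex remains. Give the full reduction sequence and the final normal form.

Answer: normal form = S  (in 5 steps)

Derivation:
  start: SK(IK)(II(KS))I
  →1  K(II(KS))(IK(II(KS)))I
  →2  II(KS)I
  →3  I(KS)I
  →4  KSI
  →5  S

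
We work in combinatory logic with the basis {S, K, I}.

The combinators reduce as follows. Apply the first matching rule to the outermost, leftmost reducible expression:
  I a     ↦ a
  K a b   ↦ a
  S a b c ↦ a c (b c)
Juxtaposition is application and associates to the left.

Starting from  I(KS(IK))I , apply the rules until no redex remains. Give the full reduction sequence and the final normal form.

Answer: normal form = SI  (in 2 steps)

Derivation:
  start: I(KS(IK))I
  step 1: KS(IK)I
  step 2: SI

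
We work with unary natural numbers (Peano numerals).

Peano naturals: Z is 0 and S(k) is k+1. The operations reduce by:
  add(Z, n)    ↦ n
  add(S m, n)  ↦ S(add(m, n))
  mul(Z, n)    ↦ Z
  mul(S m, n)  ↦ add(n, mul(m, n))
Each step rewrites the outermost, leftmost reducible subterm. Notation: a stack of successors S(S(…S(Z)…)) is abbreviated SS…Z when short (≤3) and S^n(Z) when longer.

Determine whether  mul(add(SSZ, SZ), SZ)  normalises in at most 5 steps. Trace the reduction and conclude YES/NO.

  start: mul(add(SSZ, SZ), SZ)
  →1  mul(S(add(SZ, SZ)), SZ)
  →2  add(SZ, mul(add(SZ, SZ), SZ))
  →3  S(add(Z, mul(add(SZ, SZ), SZ)))
  →4  S(mul(add(SZ, SZ), SZ))
  →5  S(mul(S(add(Z, SZ)), SZ))

Answer: NO — after 5 steps the term is S(mul(S(add(Z, SZ)), SZ)), not yet normal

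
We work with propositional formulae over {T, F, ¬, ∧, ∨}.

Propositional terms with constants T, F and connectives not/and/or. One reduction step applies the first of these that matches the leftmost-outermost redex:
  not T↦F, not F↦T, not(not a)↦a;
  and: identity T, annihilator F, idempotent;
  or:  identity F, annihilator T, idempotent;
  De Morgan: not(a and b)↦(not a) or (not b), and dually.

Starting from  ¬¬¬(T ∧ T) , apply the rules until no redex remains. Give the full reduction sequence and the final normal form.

Answer: normal form = F  (in 4 steps)

Working:
  start: ¬¬¬(T ∧ T)
  step 1: ¬(T ∧ T)
  step 2: ¬T ∨ ¬T
  step 3: ¬T
  step 4: F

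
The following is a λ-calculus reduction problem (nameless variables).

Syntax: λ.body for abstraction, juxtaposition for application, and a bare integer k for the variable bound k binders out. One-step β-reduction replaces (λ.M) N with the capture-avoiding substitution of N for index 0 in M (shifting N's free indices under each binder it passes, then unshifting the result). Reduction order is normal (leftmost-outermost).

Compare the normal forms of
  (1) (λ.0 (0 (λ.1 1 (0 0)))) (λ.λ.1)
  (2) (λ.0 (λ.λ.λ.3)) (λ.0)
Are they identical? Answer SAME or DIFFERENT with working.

Answer: DIFFERENT — A ⇓ λ.λ.λ.λ.λ.1, B ⇓ λ.λ.λ.λ.0

Derivation:
Term A:
  start: (λ.0 (0 (λ.1 1 (0 0)))) (λ.λ.1)
  [1] (λ.λ.1) ((λ.λ.1) (λ.(λ.λ.1) (λ.λ.1) (0 0)))
  [2] λ.(λ.λ.1) (λ.(λ.λ.1) (λ.λ.1) (0 0))
  [3] λ.λ.λ.(λ.λ.1) (λ.λ.1) (0 0)
  [4] λ.λ.λ.(λ.λ.λ.1) (0 0)
  [5] λ.λ.λ.λ.λ.1

Term B:
  start: (λ.0 (λ.λ.λ.3)) (λ.0)
  [1] (λ.0) (λ.λ.λ.λ.0)
  [2] λ.λ.λ.λ.0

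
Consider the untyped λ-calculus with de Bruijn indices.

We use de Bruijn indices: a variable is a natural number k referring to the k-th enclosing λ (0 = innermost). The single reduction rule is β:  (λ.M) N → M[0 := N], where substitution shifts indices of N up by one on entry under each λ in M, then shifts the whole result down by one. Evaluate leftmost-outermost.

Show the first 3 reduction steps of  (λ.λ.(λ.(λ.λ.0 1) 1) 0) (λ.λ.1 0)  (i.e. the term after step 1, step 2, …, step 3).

  start: (λ.λ.(λ.(λ.λ.0 1) 1) 0) (λ.λ.1 0)
  [1] λ.(λ.(λ.λ.0 1) 1) 0
  [2] λ.(λ.λ.0 1) 0
  [3] λ.λ.0 1

Answer: after 3 steps: λ.λ.0 1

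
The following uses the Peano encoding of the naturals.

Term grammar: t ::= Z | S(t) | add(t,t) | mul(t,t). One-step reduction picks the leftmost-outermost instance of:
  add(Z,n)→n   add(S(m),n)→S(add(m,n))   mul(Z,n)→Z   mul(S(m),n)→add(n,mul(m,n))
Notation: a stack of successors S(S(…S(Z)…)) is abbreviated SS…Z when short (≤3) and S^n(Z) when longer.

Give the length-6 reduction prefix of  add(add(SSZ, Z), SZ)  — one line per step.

Answer: after 6 steps: SSSZ

Working:
  start: add(add(SSZ, Z), SZ)
  →1  add(S(add(SZ, Z)), SZ)
  →2  S(add(add(SZ, Z), SZ))
  →3  S(add(S(add(Z, Z)), SZ))
  →4  S(S(add(add(Z, Z), SZ)))
  →5  S(S(add(Z, SZ)))
  →6  SSSZ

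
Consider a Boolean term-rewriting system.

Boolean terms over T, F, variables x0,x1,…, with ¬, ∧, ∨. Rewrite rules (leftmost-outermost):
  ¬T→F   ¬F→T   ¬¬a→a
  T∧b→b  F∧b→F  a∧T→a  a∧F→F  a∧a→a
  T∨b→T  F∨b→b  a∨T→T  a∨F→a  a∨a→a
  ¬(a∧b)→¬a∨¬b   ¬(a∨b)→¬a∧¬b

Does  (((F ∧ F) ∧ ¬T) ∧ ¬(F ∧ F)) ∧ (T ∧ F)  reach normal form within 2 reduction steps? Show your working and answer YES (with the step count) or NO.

  start: (((F ∧ F) ∧ ¬T) ∧ ¬(F ∧ F)) ∧ (T ∧ F)
  →1  ((F ∧ ¬T) ∧ ¬(F ∧ F)) ∧ (T ∧ F)
  →2  (F ∧ ¬(F ∧ F)) ∧ (T ∧ F)

Answer: NO — after 2 steps the term is (F ∧ ¬(F ∧ F)) ∧ (T ∧ F), not yet normal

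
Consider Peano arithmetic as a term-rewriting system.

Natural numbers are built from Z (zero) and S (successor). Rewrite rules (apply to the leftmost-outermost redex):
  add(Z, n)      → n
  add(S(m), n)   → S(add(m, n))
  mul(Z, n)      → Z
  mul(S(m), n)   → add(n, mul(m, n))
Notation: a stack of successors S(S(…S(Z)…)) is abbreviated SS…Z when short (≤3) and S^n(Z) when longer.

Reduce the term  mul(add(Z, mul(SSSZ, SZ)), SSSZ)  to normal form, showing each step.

Answer: normal form = S^9(Z)  (in 27 steps)

Derivation:
  start: mul(add(Z, mul(SSSZ, SZ)), SSSZ)
  →1  mul(mul(SSSZ, SZ), SSSZ)
  →2  mul(add(SZ, mul(SSZ, SZ)), SSSZ)
  →3  mul(S(add(Z, mul(SSZ, SZ))), SSSZ)
  →4  add(SSSZ, mul(add(Z, mul(SSZ, SZ)), SSSZ))
  →5  S(add(SSZ, mul(add(Z, mul(SSZ, SZ)), SSSZ)))
  →6  S(S(add(SZ, mul(add(Z, mul(SSZ, SZ)), SSSZ))))
  →7  S(S(S(add(Z, mul(add(Z, mul(SSZ, SZ)), SSSZ)))))
  →8  S(S(S(mul(add(Z, mul(SSZ, SZ)), SSSZ))))
  →9  S(S(S(mul(mul(SSZ, SZ), SSSZ))))
  →10  S(S(S(mul(add(SZ, mul(SZ, SZ)), SSSZ))))
  →11  S(S(S(mul(S(add(Z, mul(SZ, SZ))), SSSZ))))
  →12  S(S(S(add(SSSZ, mul(add(Z, mul(SZ, SZ)), SSSZ)))))
  →13  S(S(S(S(add(SSZ, mul(add(Z, mul(SZ, SZ)), SSSZ))))))
  →14  S(S(S(S(S(add(SZ, mul(add(Z, mul(SZ, SZ)), SSSZ)))))))
  →15  S(S(S(S(S(S(add(Z, mul(add(Z, mul(SZ, SZ)), SSSZ))))))))
  →16  S(S(S(S(S(S(mul(add(Z, mul(SZ, SZ)), SSSZ)))))))
  →17  S(S(S(S(S(S(mul(mul(SZ, SZ), SSSZ)))))))
  →18  S(S(S(S(S(S(mul(add(SZ, mul(Z, SZ)), SSSZ)))))))
  →19  S(S(S(S(S(S(mul(S(add(Z, mul(Z, SZ))), SSSZ)))))))
  →20  S(S(S(S(S(S(add(SSSZ, mul(add(Z, mul(Z, SZ)), SSSZ))))))))
  →21  S(S(S(S(S(S(S(add(SSZ, mul(add(Z, mul(Z, SZ)), SSSZ)))))))))
  →22  S(S(S(S(S(S(S(S(add(SZ, mul(add(Z, mul(Z, SZ)), SSSZ))))))))))
  →23  S(S(S(S(S(S(S(S(S(add(Z, mul(add(Z, mul(Z, SZ)), SSSZ)))))))))))
  →24  S(S(S(S(S(S(S(S(S(mul(add(Z, mul(Z, SZ)), SSSZ))))))))))
  →25  S(S(S(S(S(S(S(S(S(mul(mul(Z, SZ), SSSZ))))))))))
  →26  S(S(S(S(S(S(S(S(S(mul(Z, SSSZ))))))))))
  →27  S^9(Z)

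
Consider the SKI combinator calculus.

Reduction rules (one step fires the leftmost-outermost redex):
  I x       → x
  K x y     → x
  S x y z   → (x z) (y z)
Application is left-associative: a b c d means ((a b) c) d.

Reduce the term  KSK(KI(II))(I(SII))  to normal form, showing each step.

  start: KSK(KI(II))(I(SII))
  →1  S(KI(II))(I(SII))
  →2  SI(I(SII))
  →3  SI(SII)

Answer: normal form = SI(SII)  (in 3 steps)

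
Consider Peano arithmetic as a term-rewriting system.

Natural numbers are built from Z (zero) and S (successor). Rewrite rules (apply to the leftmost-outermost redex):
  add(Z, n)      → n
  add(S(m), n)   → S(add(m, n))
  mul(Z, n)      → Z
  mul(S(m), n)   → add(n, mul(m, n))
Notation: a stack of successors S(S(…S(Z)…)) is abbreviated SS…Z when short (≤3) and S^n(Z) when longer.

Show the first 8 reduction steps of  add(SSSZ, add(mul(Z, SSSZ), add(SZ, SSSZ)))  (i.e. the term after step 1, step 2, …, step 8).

  start: add(SSSZ, add(mul(Z, SSSZ), add(SZ, SSSZ)))
  step 1: S(add(SSZ, add(mul(Z, SSSZ), add(SZ, SSSZ))))
  step 2: S(S(add(SZ, add(mul(Z, SSSZ), add(SZ, SSSZ)))))
  step 3: S(S(S(add(Z, add(mul(Z, SSSZ), add(SZ, SSSZ))))))
  step 4: S(S(S(add(mul(Z, SSSZ), add(SZ, SSSZ)))))
  step 5: S(S(S(add(Z, add(SZ, SSSZ)))))
  step 6: S(S(S(add(SZ, SSSZ))))
  step 7: S(S(S(S(add(Z, SSSZ)))))
  step 8: S^7(Z)

Answer: after 8 steps: S^7(Z)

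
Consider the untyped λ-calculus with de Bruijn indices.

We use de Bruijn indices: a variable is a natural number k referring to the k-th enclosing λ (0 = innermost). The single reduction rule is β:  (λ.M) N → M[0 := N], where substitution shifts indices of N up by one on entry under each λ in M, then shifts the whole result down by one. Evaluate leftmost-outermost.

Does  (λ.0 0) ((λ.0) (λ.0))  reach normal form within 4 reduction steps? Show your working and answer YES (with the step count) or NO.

Answer: YES — reaches normal form λ.0 in 4 ≤ 4 steps

Working:
  start: (λ.0 0) ((λ.0) (λ.0))
  →1  (λ.0) (λ.0) ((λ.0) (λ.0))
  →2  (λ.0) ((λ.0) (λ.0))
  →3  (λ.0) (λ.0)
  →4  λ.0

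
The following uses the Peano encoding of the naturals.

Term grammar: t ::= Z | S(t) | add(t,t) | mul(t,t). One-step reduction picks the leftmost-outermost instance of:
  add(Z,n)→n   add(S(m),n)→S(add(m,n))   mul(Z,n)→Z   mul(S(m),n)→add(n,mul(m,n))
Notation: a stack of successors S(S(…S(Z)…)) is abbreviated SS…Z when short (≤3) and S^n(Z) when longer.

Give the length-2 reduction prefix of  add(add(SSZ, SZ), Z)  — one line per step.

Answer: after 2 steps: S(add(add(SZ, SZ), Z))

Derivation:
  start: add(add(SSZ, SZ), Z)
  step 1: add(S(add(SZ, SZ)), Z)
  step 2: S(add(add(SZ, SZ), Z))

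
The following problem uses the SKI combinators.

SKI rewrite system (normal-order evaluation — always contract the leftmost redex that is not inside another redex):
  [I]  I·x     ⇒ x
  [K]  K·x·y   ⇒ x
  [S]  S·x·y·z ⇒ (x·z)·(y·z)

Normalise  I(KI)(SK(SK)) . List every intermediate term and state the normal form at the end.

  start: I(KI)(SK(SK))
  step 1: KI(SK(SK))
  step 2: I

Answer: normal form = I  (in 2 steps)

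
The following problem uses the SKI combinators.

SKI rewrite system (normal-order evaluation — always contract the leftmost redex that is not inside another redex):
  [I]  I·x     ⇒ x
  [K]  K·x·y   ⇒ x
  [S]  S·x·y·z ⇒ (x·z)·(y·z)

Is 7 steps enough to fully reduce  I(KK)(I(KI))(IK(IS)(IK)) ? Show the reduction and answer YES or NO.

Answer: YES — reaches normal form KS in 5 ≤ 7 steps

Reduction:
  start: I(KK)(I(KI))(IK(IS)(IK))
  →1  KK(I(KI))(IK(IS)(IK))
  →2  K(IK(IS)(IK))
  →3  K(K(IS)(IK))
  →4  K(IS)
  →5  KS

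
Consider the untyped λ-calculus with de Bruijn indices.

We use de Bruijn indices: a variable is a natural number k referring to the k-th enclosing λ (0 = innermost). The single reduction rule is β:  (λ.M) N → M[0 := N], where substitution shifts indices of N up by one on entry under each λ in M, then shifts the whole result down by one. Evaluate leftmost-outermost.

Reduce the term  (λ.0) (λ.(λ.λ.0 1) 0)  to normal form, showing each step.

  start: (λ.0) (λ.(λ.λ.0 1) 0)
  →1  λ.(λ.λ.0 1) 0
  →2  λ.λ.0 1

Answer: normal form = λ.λ.0 1  (in 2 steps)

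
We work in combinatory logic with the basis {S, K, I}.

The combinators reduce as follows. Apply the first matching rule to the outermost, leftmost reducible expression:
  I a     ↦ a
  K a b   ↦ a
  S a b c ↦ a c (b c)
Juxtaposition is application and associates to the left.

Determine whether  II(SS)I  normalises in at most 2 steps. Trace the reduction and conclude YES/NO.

Answer: YES — reaches normal form SSI in 2 ≤ 2 steps

Reduction:
  start: II(SS)I
  →1  I(SS)I
  →2  SSI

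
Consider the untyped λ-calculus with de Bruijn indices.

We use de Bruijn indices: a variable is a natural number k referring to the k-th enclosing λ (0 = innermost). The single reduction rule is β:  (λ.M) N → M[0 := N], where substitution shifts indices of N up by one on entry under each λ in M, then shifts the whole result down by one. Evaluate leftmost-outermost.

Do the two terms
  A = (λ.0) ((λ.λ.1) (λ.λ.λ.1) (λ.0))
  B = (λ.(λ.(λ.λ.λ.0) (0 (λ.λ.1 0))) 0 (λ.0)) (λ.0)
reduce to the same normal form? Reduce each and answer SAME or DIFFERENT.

Term A:
  start: (λ.0) ((λ.λ.1) (λ.λ.λ.1) (λ.0))
  [1] (λ.λ.1) (λ.λ.λ.1) (λ.0)
  [2] (λ.λ.λ.λ.1) (λ.0)
  [3] λ.λ.λ.1

Term B:
  start: (λ.(λ.(λ.λ.λ.0) (0 (λ.λ.1 0))) 0 (λ.0)) (λ.0)
  [1] (λ.(λ.λ.λ.0) (0 (λ.λ.1 0))) (λ.0) (λ.0)
  [2] (λ.λ.λ.0) ((λ.0) (λ.λ.1 0)) (λ.0)
  [3] (λ.λ.0) (λ.0)
  [4] λ.0

Answer: DIFFERENT — A ⇓ λ.λ.λ.1, B ⇓ λ.0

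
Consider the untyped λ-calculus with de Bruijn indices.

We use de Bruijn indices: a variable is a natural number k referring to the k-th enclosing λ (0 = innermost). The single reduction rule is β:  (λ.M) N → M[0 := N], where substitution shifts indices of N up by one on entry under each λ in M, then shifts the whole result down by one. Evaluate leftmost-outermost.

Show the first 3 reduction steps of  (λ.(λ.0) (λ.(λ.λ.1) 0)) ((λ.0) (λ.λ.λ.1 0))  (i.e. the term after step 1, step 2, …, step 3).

  start: (λ.(λ.0) (λ.(λ.λ.1) 0)) ((λ.0) (λ.λ.λ.1 0))
  →1  (λ.0) (λ.(λ.λ.1) 0)
  →2  λ.(λ.λ.1) 0
  →3  λ.λ.1

Answer: after 3 steps: λ.λ.1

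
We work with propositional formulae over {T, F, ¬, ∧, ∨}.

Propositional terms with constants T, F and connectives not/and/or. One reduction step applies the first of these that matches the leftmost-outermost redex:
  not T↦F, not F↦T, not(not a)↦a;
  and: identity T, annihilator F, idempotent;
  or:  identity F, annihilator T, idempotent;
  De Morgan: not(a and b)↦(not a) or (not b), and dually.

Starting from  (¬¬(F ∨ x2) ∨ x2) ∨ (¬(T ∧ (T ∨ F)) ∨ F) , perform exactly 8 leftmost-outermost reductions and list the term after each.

Answer: after 8 steps: x2 ∨ (¬T ∧ ¬F)

Derivation:
  start: (¬¬(F ∨ x2) ∨ x2) ∨ (¬(T ∧ (T ∨ F)) ∨ F)
  →1  ((F ∨ x2) ∨ x2) ∨ (¬(T ∧ (T ∨ F)) ∨ F)
  →2  (x2 ∨ x2) ∨ (¬(T ∧ (T ∨ F)) ∨ F)
  →3  x2 ∨ (¬(T ∧ (T ∨ F)) ∨ F)
  →4  x2 ∨ ¬(T ∧ (T ∨ F))
  →5  x2 ∨ (¬T ∨ ¬(T ∨ F))
  →6  x2 ∨ (F ∨ ¬(T ∨ F))
  →7  x2 ∨ ¬(T ∨ F)
  →8  x2 ∨ (¬T ∧ ¬F)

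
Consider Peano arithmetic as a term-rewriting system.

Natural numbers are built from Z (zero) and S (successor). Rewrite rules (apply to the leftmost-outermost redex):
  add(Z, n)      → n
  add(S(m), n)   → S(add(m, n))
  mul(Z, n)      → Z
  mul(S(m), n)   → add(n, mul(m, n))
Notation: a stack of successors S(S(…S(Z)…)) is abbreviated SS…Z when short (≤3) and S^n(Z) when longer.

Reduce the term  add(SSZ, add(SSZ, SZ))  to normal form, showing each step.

  start: add(SSZ, add(SSZ, SZ))
  step 1: S(add(SZ, add(SSZ, SZ)))
  step 2: S(S(add(Z, add(SSZ, SZ))))
  step 3: S(S(add(SSZ, SZ)))
  step 4: S(S(S(add(SZ, SZ))))
  step 5: S(S(S(S(add(Z, SZ)))))
  step 6: S^5(Z)

Answer: normal form = S^5(Z)  (in 6 steps)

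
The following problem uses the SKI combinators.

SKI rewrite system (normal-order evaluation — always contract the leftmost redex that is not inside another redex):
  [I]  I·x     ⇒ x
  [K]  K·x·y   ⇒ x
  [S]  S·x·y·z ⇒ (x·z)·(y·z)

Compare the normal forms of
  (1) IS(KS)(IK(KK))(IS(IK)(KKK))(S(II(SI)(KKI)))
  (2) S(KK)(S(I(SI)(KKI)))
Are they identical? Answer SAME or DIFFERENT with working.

Term A:
  start: IS(KS)(IK(KK))(IS(IK)(KKK))(S(II(SI)(KKI)))
  →1  S(KS)(IK(KK))(IS(IK)(KKK))(S(II(SI)(KKI)))
  →2  KS(IS(IK)(KKK))(IK(KK)(IS(IK)(KKK)))(S(II(SI)(KKI)))
  →3  S(IK(KK)(IS(IK)(KKK)))(S(II(SI)(KKI)))
  →4  S(K(KK)(IS(IK)(KKK)))(S(II(SI)(KKI)))
  →5  S(KK)(S(II(SI)(KKI)))
  →6  S(KK)(S(I(SI)(KKI)))
  →7  S(KK)(S(SI(KKI)))
  →8  S(KK)(S(SIK))

Term B:
  start: S(KK)(S(I(SI)(KKI)))
  →1  S(KK)(S(SI(KKI)))
  →2  S(KK)(S(SIK))

Answer: SAME — A ⇓ S(KK)(S(SIK)), B ⇓ S(KK)(S(SIK))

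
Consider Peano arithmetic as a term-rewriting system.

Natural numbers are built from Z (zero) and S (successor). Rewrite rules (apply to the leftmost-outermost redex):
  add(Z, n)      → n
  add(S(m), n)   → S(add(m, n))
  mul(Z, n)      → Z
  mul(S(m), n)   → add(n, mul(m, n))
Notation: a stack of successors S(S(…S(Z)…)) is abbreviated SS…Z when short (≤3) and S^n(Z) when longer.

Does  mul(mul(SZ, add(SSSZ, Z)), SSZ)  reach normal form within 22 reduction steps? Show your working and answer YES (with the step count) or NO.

Answer: NO — after 22 steps the term is S(S(S(S(S(S(mul(Z, SSZ))))))), not yet normal

Reduction:
  start: mul(mul(SZ, add(SSSZ, Z)), SSZ)
  →1  mul(add(add(SSSZ, Z), mul(Z, add(SSSZ, Z))), SSZ)
  →2  mul(add(S(add(SSZ, Z)), mul(Z, add(SSSZ, Z))), SSZ)
  →3  mul(S(add(add(SSZ, Z), mul(Z, add(SSSZ, Z)))), SSZ)
  →4  add(SSZ, mul(add(add(SSZ, Z), mul(Z, add(SSSZ, Z))), SSZ))
  →5  S(add(SZ, mul(add(add(SSZ, Z), mul(Z, add(SSSZ, Z))), SSZ)))
  →6  S(S(add(Z, mul(add(add(SSZ, Z), mul(Z, add(SSSZ, Z))), SSZ))))
  →7  S(S(mul(add(add(SSZ, Z), mul(Z, add(SSSZ, Z))), SSZ)))
  →8  S(S(mul(add(S(add(SZ, Z)), mul(Z, add(SSSZ, Z))), SSZ)))
  →9  S(S(mul(S(add(add(SZ, Z), mul(Z, add(SSSZ, Z)))), SSZ)))
  →10  S(S(add(SSZ, mul(add(add(SZ, Z), mul(Z, add(SSSZ, Z))), SSZ))))
  →11  S(S(S(add(SZ, mul(add(add(SZ, Z), mul(Z, add(SSSZ, Z))), SSZ)))))
  →12  S(S(S(S(add(Z, mul(add(add(SZ, Z), mul(Z, add(SSSZ, Z))), SSZ))))))
  →13  S(S(S(S(mul(add(add(SZ, Z), mul(Z, add(SSSZ, Z))), SSZ)))))
  →14  S(S(S(S(mul(add(S(add(Z, Z)), mul(Z, add(SSSZ, Z))), SSZ)))))
  →15  S(S(S(S(mul(S(add(add(Z, Z), mul(Z, add(SSSZ, Z)))), SSZ)))))
  →16  S(S(S(S(add(SSZ, mul(add(add(Z, Z), mul(Z, add(SSSZ, Z))), SSZ))))))
  →17  S(S(S(S(S(add(SZ, mul(add(add(Z, Z), mul(Z, add(SSSZ, Z))), SSZ)))))))
  →18  S(S(S(S(S(S(add(Z, mul(add(add(Z, Z), mul(Z, add(SSSZ, Z))), SSZ))))))))
  →19  S(S(S(S(S(S(mul(add(add(Z, Z), mul(Z, add(SSSZ, Z))), SSZ)))))))
  →20  S(S(S(S(S(S(mul(add(Z, mul(Z, add(SSSZ, Z))), SSZ)))))))
  →21  S(S(S(S(S(S(mul(mul(Z, add(SSSZ, Z)), SSZ)))))))
  →22  S(S(S(S(S(S(mul(Z, SSZ)))))))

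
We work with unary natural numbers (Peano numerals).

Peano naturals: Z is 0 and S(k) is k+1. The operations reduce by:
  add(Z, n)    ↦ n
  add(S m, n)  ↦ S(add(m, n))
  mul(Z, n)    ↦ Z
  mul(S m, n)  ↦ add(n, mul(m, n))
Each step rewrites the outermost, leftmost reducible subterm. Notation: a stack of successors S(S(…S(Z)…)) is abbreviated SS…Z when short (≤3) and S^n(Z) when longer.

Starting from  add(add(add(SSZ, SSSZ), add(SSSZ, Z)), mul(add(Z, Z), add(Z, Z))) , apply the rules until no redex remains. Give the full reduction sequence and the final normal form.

Answer: normal form = S^8(Z)  (in 24 steps)

Derivation:
  start: add(add(add(SSZ, SSSZ), add(SSSZ, Z)), mul(add(Z, Z), add(Z, Z)))
  step 1: add(add(S(add(SZ, SSSZ)), add(SSSZ, Z)), mul(add(Z, Z), add(Z, Z)))
  step 2: add(S(add(add(SZ, SSSZ), add(SSSZ, Z))), mul(add(Z, Z), add(Z, Z)))
  step 3: S(add(add(add(SZ, SSSZ), add(SSSZ, Z)), mul(add(Z, Z), add(Z, Z))))
  step 4: S(add(add(S(add(Z, SSSZ)), add(SSSZ, Z)), mul(add(Z, Z), add(Z, Z))))
  step 5: S(add(S(add(add(Z, SSSZ), add(SSSZ, Z))), mul(add(Z, Z), add(Z, Z))))
  step 6: S(S(add(add(add(Z, SSSZ), add(SSSZ, Z)), mul(add(Z, Z), add(Z, Z)))))
  step 7: S(S(add(add(SSSZ, add(SSSZ, Z)), mul(add(Z, Z), add(Z, Z)))))
  step 8: S(S(add(S(add(SSZ, add(SSSZ, Z))), mul(add(Z, Z), add(Z, Z)))))
  step 9: S(S(S(add(add(SSZ, add(SSSZ, Z)), mul(add(Z, Z), add(Z, Z))))))
  step 10: S(S(S(add(S(add(SZ, add(SSSZ, Z))), mul(add(Z, Z), add(Z, Z))))))
  step 11: S(S(S(S(add(add(SZ, add(SSSZ, Z)), mul(add(Z, Z), add(Z, Z)))))))
  step 12: S(S(S(S(add(S(add(Z, add(SSSZ, Z))), mul(add(Z, Z), add(Z, Z)))))))
  step 13: S(S(S(S(S(add(add(Z, add(SSSZ, Z)), mul(add(Z, Z), add(Z, Z))))))))
  step 14: S(S(S(S(S(add(add(SSSZ, Z), mul(add(Z, Z), add(Z, Z))))))))
  step 15: S(S(S(S(S(add(S(add(SSZ, Z)), mul(add(Z, Z), add(Z, Z))))))))
  step 16: S(S(S(S(S(S(add(add(SSZ, Z), mul(add(Z, Z), add(Z, Z)))))))))
  step 17: S(S(S(S(S(S(add(S(add(SZ, Z)), mul(add(Z, Z), add(Z, Z)))))))))
  step 18: S(S(S(S(S(S(S(add(add(SZ, Z), mul(add(Z, Z), add(Z, Z))))))))))
  step 19: S(S(S(S(S(S(S(add(S(add(Z, Z)), mul(add(Z, Z), add(Z, Z))))))))))
  step 20: S(S(S(S(S(S(S(S(add(add(Z, Z), mul(add(Z, Z), add(Z, Z)))))))))))
  step 21: S(S(S(S(S(S(S(S(add(Z, mul(add(Z, Z), add(Z, Z)))))))))))
  step 22: S(S(S(S(S(S(S(S(mul(add(Z, Z), add(Z, Z))))))))))
  step 23: S(S(S(S(S(S(S(S(mul(Z, add(Z, Z))))))))))
  step 24: S^8(Z)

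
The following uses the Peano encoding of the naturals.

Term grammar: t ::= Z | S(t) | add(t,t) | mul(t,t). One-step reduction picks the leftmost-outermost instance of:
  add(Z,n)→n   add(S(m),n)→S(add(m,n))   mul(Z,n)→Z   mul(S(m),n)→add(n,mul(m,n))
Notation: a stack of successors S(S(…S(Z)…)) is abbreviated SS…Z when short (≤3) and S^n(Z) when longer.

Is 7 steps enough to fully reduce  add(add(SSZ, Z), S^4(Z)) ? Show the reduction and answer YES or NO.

  start: add(add(SSZ, Z), S^4(Z))
  step 1: add(S(add(SZ, Z)), S^4(Z))
  step 2: S(add(add(SZ, Z), S^4(Z)))
  step 3: S(add(S(add(Z, Z)), S^4(Z)))
  step 4: S(S(add(add(Z, Z), S^4(Z))))
  step 5: S(S(add(Z, S^4(Z))))
  step 6: S^6(Z)

Answer: YES — reaches normal form S^6(Z) in 6 ≤ 7 steps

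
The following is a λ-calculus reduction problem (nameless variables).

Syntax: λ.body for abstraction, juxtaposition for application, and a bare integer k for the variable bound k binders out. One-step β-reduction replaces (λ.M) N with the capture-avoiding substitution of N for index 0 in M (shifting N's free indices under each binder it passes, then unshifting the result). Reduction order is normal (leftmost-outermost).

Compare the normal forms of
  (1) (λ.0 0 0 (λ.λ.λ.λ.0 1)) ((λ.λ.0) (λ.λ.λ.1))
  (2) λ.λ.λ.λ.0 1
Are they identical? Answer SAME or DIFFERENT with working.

Answer: SAME — A ⇓ λ.λ.λ.λ.0 1, B ⇓ λ.λ.λ.λ.0 1

Working:
Term A:
  start: (λ.0 0 0 (λ.λ.λ.λ.0 1)) ((λ.λ.0) (λ.λ.λ.1))
  [1] (λ.λ.0) (λ.λ.λ.1) ((λ.λ.0) (λ.λ.λ.1)) ((λ.λ.0) (λ.λ.λ.1)) (λ.λ.λ.λ.0 1)
  [2] (λ.0) ((λ.λ.0) (λ.λ.λ.1)) ((λ.λ.0) (λ.λ.λ.1)) (λ.λ.λ.λ.0 1)
  [3] (λ.λ.0) (λ.λ.λ.1) ((λ.λ.0) (λ.λ.λ.1)) (λ.λ.λ.λ.0 1)
  [4] (λ.0) ((λ.λ.0) (λ.λ.λ.1)) (λ.λ.λ.λ.0 1)
  [5] (λ.λ.0) (λ.λ.λ.1) (λ.λ.λ.λ.0 1)
  [6] (λ.0) (λ.λ.λ.λ.0 1)
  [7] λ.λ.λ.λ.0 1

Term B:
  start: λ.λ.λ.λ.0 1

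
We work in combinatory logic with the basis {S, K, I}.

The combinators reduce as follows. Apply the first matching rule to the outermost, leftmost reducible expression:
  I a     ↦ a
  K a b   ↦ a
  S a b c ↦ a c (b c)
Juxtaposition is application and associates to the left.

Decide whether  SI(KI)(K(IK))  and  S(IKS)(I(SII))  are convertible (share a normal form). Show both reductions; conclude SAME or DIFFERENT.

Term A:
  start: SI(KI)(K(IK))
  →1  I(K(IK))(KI(K(IK)))
  →2  K(IK)(KI(K(IK)))
  →3  IK
  →4  K

Term B:
  start: S(IKS)(I(SII))
  →1  S(KS)(I(SII))
  →2  S(KS)(SII)

Answer: DIFFERENT — A ⇓ K, B ⇓ S(KS)(SII)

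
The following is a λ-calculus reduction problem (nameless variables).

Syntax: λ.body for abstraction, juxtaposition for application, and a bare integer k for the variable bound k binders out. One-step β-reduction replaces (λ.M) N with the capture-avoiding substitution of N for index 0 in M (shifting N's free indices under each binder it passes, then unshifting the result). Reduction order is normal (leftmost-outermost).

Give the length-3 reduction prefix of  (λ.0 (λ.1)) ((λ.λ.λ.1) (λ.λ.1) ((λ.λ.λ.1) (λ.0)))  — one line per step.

Answer: after 3 steps: (λ.(λ.λ.λ.1) (λ.0)) (λ.(λ.λ.λ.1) (λ.λ.1) ((λ.λ.λ.1) (λ.0)))

Derivation:
  start: (λ.0 (λ.1)) ((λ.λ.λ.1) (λ.λ.1) ((λ.λ.λ.1) (λ.0)))
  [1] (λ.λ.λ.1) (λ.λ.1) ((λ.λ.λ.1) (λ.0)) (λ.(λ.λ.λ.1) (λ.λ.1) ((λ.λ.λ.1) (λ.0)))
  [2] (λ.λ.1) ((λ.λ.λ.1) (λ.0)) (λ.(λ.λ.λ.1) (λ.λ.1) ((λ.λ.λ.1) (λ.0)))
  [3] (λ.(λ.λ.λ.1) (λ.0)) (λ.(λ.λ.λ.1) (λ.λ.1) ((λ.λ.λ.1) (λ.0)))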